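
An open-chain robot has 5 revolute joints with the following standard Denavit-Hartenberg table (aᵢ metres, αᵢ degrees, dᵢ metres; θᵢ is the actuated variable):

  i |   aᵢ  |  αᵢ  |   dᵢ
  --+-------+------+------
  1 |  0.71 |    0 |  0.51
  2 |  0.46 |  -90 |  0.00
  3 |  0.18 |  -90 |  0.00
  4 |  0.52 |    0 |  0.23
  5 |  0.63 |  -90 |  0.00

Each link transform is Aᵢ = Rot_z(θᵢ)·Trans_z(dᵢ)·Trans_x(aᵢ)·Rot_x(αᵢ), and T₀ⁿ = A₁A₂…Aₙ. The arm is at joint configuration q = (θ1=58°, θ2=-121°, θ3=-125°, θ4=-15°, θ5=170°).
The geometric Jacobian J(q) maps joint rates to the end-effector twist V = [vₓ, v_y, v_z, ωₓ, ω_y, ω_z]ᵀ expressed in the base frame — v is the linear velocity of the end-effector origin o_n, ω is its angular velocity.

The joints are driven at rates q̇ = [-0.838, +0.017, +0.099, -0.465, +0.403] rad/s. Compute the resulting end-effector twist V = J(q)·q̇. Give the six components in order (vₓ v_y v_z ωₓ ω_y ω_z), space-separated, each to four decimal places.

o_n = [0.5243, 0.0215, 0.7331]
J₁: ẑ×o_n = [-0.0215, 0.5243, 0.0000], ω = ẑ
J2: z=[0.0000, 0.0000, 1.0000] o=[0.3762, 0.6021, 0.5100] → [0.5806, 0.1481, -0.0000, 0.0000, 0.0000, 1.0000]
J3: z=[0.8910, 0.4540, 0.0000] o=[0.5851, 0.1923, 0.5100] → [0.1013, -0.1988, -0.1246, 0.8910, 0.4540, 0.0000]
J4: z=[0.3719, -0.7299, 0.5736] o=[0.5382, 0.2842, 0.6574] → [0.0955, -0.0361, -0.1079, 0.3719, -0.7299, 0.5736]
J5: z=[0.3719, -0.7299, 0.5736] o=[0.6129, 0.4342, 1.2008] → [0.5781, 0.1231, -0.2181, 0.3719, -0.7299, 0.5736]
V = J·q̇ = [0.2265, -0.3901, -0.0501, 0.0652, 0.0902, -0.8566]

0.2265 -0.3901 -0.0501 0.0652 0.0902 -0.8566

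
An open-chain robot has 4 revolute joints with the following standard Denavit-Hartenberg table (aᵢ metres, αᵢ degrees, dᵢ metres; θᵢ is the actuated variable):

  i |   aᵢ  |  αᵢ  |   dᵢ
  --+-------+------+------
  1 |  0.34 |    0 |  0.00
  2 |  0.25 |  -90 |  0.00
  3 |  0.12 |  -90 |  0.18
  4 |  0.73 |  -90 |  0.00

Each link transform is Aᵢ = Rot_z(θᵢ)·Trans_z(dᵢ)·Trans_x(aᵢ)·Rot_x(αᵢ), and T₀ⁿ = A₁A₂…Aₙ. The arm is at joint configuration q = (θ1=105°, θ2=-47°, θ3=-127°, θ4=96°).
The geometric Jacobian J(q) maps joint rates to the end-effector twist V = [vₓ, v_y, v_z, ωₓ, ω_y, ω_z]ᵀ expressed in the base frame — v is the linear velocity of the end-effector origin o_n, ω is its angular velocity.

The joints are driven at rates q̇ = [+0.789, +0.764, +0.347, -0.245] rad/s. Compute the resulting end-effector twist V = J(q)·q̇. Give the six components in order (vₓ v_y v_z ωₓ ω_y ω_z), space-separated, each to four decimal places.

-0.1389 0.7433 0.1512 -0.3980 0.0179 1.4056

o_n = [0.4936, 0.2288, 0.0349]
J₁: ẑ×o_n = [-0.2288, 0.4936, 0.0000], ω = ẑ
J2: z=[0.0000, 0.0000, 1.0000] o=[-0.0880, 0.3284, 0.0000] → [0.0996, 0.5816, -0.0000, 0.0000, 0.0000, 1.0000]
J3: z=[-0.8480, 0.5299, 0.0000] o=[0.0445, 0.5404, 0.0000] → [0.0185, 0.0296, 0.0263, -0.8480, 0.5299, 0.0000]
J4: z=[0.4232, 0.6773, 0.6018] o=[-0.1464, 0.5746, 0.0958] → [0.1668, 0.4110, -0.5798, 0.4232, 0.6773, 0.6018]
V = J·q̇ = [-0.1389, 0.7433, 0.1512, -0.3980, 0.0179, 1.4056]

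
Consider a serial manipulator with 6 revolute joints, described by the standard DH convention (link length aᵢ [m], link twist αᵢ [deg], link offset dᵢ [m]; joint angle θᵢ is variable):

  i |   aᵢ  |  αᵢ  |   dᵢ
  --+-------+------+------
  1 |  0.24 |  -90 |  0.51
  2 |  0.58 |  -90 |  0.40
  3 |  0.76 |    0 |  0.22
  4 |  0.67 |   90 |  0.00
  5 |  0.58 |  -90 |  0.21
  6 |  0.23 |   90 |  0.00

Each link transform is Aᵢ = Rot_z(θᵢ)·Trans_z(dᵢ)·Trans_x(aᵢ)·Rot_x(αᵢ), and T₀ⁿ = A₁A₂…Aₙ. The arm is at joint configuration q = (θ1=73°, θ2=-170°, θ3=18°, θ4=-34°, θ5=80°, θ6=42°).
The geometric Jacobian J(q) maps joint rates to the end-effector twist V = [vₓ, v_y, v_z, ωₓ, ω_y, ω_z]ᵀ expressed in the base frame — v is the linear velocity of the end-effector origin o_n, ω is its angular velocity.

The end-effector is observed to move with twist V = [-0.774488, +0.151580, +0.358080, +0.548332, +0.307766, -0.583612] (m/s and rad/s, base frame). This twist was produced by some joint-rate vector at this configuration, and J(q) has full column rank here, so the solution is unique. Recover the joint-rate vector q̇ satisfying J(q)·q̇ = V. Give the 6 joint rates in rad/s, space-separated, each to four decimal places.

0.1710 0.2590 -0.6760 -0.1200 -0.5070 0.7590

o_n = [-0.8938, -1.4196, 1.8121]
J₁: ẑ×o_n = [1.4196, -0.8938, 0.0000], ω = ẑ
J2: z=[-0.9563, 0.2924, 0.0000] o=[0.0702, 0.2295, 0.5100] → [0.3807, 1.2452, 1.8589, -0.9563, 0.2924, 0.0000]
J3: z=[0.0508, 0.1661, 0.9848] o=[-0.4794, -0.1998, 0.6107] → [1.4008, -0.4691, 0.0069, 0.0508, 0.1661, 0.9848]
J4: z=[0.0508, 0.1661, 0.9848] o=[-0.4517, -0.9126, 0.9529] → [0.6419, -0.4790, 0.0477, 0.0508, 0.1661, 0.9848]
J5: z=[-0.8399, 0.5406, -0.0479] o=[-0.8138, -1.4652, 1.0647] → [0.4062, 0.6315, 0.0050, -0.8399, 0.5406, -0.0479]
J6: z=[0.5410, 0.8410, 0.0066] o=[-1.0156, -1.3398, 1.6340] → [0.1503, -0.0955, -0.1455, 0.5410, 0.8410, 0.0066]
q̇ = J⁺·V = [0.1710, 0.2590, -0.6760, -0.1200, -0.5070, 0.7590]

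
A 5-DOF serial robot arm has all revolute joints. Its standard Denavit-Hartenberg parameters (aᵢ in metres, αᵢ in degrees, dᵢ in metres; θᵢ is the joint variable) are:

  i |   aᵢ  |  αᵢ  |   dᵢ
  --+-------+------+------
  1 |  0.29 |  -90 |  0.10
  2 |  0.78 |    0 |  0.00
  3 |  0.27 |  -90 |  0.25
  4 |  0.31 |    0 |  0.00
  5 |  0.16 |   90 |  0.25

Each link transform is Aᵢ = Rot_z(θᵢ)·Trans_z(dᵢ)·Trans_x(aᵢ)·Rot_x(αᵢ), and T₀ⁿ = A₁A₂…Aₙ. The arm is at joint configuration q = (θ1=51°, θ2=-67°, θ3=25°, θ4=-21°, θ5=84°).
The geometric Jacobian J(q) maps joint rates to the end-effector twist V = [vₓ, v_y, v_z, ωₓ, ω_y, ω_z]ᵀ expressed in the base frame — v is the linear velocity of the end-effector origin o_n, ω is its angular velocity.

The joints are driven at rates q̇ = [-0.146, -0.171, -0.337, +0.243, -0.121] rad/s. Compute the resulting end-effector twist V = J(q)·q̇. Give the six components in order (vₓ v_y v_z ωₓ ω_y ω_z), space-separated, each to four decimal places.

o_n = [0.6053, 1.0948, 1.0551]
J₁: ẑ×o_n = [-1.0948, 0.6053, 0.0000], ω = ẑ
J2: z=[-0.7771, 0.6293, 0.0000] o=[0.1825, 0.2254, 0.1000] → [0.6011, 0.7423, -0.9418, -0.7771, 0.6293, 0.0000]
J3: z=[-0.7771, 0.6293, 0.0000] o=[0.3743, 0.4622, 0.8180] → [0.1492, 0.1843, -0.6370, -0.7771, 0.6293, 0.0000]
J4: z=[0.4211, 0.5200, -0.7431] o=[0.3063, 0.7755, 0.9987] → [0.2666, -0.2460, -0.0211, 0.4211, 0.5200, -0.7431]
J5: z=[0.4211, 0.5200, -0.7431] o=[0.3553, 1.0125, 1.1923] → [-0.0102, -0.1280, -0.0954, 0.4211, 0.5200, -0.7431]
V = J·q̇ = [0.0728, -0.3217, 0.3821, 0.4462, -0.2563, -0.2367]

0.0728 -0.3217 0.3821 0.4462 -0.2563 -0.2367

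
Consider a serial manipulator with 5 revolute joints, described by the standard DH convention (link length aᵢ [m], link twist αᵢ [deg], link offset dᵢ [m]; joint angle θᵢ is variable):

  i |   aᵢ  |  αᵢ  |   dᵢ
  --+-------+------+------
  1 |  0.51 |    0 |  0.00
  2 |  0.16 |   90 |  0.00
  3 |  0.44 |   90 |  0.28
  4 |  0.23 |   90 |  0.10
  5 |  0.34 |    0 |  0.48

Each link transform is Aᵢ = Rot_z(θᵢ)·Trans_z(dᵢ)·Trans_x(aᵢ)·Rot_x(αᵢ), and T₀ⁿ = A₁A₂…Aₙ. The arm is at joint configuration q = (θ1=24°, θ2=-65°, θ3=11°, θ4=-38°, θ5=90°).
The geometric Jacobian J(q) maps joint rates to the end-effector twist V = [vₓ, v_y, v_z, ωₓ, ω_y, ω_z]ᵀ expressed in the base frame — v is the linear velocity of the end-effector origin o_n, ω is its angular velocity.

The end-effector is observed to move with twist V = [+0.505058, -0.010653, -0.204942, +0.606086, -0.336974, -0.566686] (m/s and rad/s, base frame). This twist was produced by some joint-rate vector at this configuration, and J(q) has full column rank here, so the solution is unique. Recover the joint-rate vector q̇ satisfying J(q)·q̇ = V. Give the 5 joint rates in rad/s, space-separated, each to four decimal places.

o_n = [1.0487, 0.0186, -0.3698]
J₁: ẑ×o_n = [-0.0186, 1.0487, 0.0000], ω = ẑ
J2: z=[0.0000, 0.0000, 1.0000] o=[0.4659, 0.2074, 0.0000] → [0.1888, 0.5828, -0.0000, 0.0000, 0.0000, 1.0000]
J3: z=[-0.6561, -0.7547, 0.0000] o=[0.5867, 0.1025, 0.0000] → [0.2791, -0.2426, 0.4037, -0.6561, -0.7547, 0.0000]
J4: z=[0.1440, -0.1252, -0.9816] o=[0.7289, -0.3922, 0.0840] → [0.4601, -0.2485, 0.0992, 0.1440, -0.1252, -0.9816]
J5: z=[0.0609, 0.9912, -0.1175] o=[0.9705, -0.4146, 0.0204] → [-0.3358, 0.0146, -0.0511, 0.0609, 0.9912, -0.1175]
q̇ = J⁺·V = [-0.1660, 0.3150, -0.8210, 0.8320, -0.8600]

-0.1660 0.3150 -0.8210 0.8320 -0.8600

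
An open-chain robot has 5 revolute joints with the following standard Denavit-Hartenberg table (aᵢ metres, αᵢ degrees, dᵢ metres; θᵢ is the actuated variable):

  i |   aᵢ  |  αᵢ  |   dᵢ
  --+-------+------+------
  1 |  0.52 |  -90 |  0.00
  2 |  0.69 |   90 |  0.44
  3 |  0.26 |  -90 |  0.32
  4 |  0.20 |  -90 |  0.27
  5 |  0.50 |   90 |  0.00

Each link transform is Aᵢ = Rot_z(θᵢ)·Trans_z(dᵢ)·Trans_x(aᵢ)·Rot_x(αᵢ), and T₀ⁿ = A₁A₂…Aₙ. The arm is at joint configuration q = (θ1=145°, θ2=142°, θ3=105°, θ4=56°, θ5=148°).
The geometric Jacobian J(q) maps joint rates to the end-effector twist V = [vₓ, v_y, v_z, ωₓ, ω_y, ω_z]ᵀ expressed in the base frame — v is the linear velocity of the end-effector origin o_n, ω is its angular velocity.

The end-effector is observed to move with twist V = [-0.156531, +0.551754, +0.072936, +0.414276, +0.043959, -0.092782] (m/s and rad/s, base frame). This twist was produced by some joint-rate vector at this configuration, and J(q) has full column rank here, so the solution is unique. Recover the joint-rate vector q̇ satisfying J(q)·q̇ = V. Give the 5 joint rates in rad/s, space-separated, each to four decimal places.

o_n = [-0.5875, -0.2830, -0.7989]
J₁: ẑ×o_n = [0.2830, -0.5875, 0.0000], ω = ẑ
J2: z=[-0.5736, -0.8192, 0.0000] o=[-0.4260, 0.2983, 0.0000] → [0.6544, -0.4582, 0.2011, -0.5736, -0.8192, 0.0000]
J3: z=[-0.5043, 0.3531, -0.7880] o=[-0.2329, -0.3740, -0.4248] → [-0.0604, 0.0908, 0.0793, -0.5043, 0.3531, -0.7880]
J4: z=[-0.4751, 0.6486, 0.5947] o=[-0.5818, -0.4363, -0.6355] → [-0.1971, -0.0810, -0.0691, -0.4751, 0.6486, 0.5947]
J5: z=[0.8798, 0.3615, 0.3085] o=[-0.7071, -0.3952, -0.3265] → [-0.2054, 0.4525, 0.0555, 0.8798, 0.3615, 0.3085]
q̇ = J⁺·V = [-0.7880, 0.4090, -0.3280, 0.3510, 0.7390]

-0.7880 0.4090 -0.3280 0.3510 0.7390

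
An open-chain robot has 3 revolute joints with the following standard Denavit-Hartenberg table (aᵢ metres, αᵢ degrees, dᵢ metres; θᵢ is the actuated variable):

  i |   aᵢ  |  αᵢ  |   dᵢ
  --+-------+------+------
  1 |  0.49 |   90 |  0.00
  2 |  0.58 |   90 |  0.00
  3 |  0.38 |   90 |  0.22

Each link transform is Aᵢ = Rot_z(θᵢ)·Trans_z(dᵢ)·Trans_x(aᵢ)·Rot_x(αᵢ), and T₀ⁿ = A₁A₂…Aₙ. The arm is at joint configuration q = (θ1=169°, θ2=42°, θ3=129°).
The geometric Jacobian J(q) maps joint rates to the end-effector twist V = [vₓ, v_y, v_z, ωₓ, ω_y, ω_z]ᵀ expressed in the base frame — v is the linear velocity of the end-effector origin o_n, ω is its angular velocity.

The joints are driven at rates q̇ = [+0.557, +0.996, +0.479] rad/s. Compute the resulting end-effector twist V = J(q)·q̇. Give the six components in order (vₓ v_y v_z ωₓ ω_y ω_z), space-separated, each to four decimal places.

-0.1116 -0.6003 0.3043 -0.1246 1.0389 0.2010

o_n = [-0.8178, 0.4598, 0.0646]
J₁: ẑ×o_n = [-0.4598, -0.8178, 0.0000], ω = ẑ
J2: z=[0.1908, 0.9816, 0.0000] o=[-0.4810, 0.0935, 0.0000] → [0.0634, -0.0123, 0.4005, 0.1908, 0.9816, 0.0000]
J3: z=[-0.6568, 0.1277, -0.7431] o=[-0.9041, 0.1757, 0.3881] → [0.1698, -0.2766, -0.1976, -0.6568, 0.1277, -0.7431]
V = J·q̇ = [-0.1116, -0.6003, 0.3043, -0.1246, 1.0389, 0.2010]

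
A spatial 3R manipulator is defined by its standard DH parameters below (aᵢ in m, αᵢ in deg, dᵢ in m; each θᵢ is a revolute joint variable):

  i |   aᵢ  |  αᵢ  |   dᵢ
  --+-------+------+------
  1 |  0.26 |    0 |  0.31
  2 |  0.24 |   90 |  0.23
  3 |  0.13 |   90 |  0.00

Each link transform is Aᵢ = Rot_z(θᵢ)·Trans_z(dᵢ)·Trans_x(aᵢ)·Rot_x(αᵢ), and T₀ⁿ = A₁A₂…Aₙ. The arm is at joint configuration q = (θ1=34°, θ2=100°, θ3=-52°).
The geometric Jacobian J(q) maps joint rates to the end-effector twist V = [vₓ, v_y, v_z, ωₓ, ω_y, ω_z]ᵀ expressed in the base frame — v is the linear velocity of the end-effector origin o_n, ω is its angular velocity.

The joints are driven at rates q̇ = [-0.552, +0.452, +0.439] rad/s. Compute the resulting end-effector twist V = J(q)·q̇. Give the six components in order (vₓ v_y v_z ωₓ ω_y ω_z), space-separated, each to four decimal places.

0.0720 -0.0644 0.0351 0.3158 0.3050 -0.1000

o_n = [-0.0068, 0.3756, 0.4376]
J₁: ẑ×o_n = [-0.3756, -0.0068, 0.0000], ω = ẑ
J2: z=[0.0000, 0.0000, 1.0000] o=[0.2155, 0.1454, 0.3100] → [-0.2302, -0.2223, 0.0000, 0.0000, 0.0000, 1.0000]
J3: z=[0.7193, 0.6947, 0.0000] o=[0.0488, 0.3180, 0.5400] → [-0.0712, 0.0737, 0.0800, 0.7193, 0.6947, 0.0000]
V = J·q̇ = [0.0720, -0.0644, 0.0351, 0.3158, 0.3050, -0.1000]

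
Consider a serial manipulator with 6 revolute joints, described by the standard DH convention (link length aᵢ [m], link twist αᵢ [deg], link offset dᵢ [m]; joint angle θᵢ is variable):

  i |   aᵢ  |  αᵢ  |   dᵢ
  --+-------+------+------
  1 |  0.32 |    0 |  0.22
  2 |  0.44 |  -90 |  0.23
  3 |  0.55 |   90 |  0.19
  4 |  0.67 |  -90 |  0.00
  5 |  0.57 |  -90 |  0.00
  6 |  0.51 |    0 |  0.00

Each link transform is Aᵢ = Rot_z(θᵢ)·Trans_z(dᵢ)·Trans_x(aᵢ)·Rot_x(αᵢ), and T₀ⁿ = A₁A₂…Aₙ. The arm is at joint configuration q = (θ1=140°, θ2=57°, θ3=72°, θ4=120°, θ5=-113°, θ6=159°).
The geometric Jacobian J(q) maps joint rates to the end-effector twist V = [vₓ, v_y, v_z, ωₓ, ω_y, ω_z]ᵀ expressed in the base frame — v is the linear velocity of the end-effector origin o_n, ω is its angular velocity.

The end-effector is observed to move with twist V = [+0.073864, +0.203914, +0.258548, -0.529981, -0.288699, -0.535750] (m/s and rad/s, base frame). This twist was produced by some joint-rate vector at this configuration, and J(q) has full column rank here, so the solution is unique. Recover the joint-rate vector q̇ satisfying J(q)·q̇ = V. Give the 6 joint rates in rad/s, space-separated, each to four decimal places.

-0.4100 0.4500 -0.3260 0.3750 -0.8560 0.0240

o_n = [-0.6176, -0.7760, 0.1042]
J₁: ẑ×o_n = [0.7760, -0.6176, 0.0000], ω = ẑ
J2: z=[0.0000, 0.0000, 1.0000] o=[-0.2451, 0.2057, 0.2200] → [0.9816, -0.3725, 0.0000, 0.0000, 0.0000, 1.0000]
J3: z=[0.2924, -0.9563, 0.0000] o=[-0.6659, 0.0770, 0.4500] → [0.3306, 0.1011, -0.2032, 0.2924, -0.9563, 0.0000]
J4: z=[-0.9095, -0.2781, 0.3090] o=[-0.7729, -0.1543, -0.0731] → [0.1428, 0.2093, 0.6085, -0.9095, -0.2781, 0.3090]
J5: z=[0.1097, 0.5564, 0.8236] o=[-0.5042, -0.6790, 0.2455] → [0.0013, -0.0779, 0.0524, 0.1097, 0.5564, 0.8236]
J6: z=[0.0137, -0.8294, 0.5585] o=[-1.0708, -0.6505, 0.3018] → [0.2339, 0.2558, 0.3741, 0.0137, -0.8294, 0.5585]
q̇ = J⁺·V = [-0.4100, 0.4500, -0.3260, 0.3750, -0.8560, 0.0240]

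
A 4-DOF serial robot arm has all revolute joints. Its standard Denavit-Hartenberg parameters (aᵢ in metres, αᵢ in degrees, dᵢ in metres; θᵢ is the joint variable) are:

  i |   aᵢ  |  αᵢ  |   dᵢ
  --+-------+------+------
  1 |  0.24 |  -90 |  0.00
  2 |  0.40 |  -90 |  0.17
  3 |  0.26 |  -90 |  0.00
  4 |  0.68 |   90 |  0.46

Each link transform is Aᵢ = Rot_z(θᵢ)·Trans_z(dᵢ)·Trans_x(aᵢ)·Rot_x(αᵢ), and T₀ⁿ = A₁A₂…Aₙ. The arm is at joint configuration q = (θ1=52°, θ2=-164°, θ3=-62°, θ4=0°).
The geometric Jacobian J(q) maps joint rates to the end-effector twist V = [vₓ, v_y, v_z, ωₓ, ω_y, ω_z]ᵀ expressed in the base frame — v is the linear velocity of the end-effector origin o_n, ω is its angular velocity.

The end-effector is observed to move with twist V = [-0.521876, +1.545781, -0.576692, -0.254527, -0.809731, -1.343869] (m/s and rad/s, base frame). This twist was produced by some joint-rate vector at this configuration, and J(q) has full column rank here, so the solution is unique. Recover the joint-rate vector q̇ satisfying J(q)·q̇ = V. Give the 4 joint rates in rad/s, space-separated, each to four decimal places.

-0.5710 -0.0050 -0.9620 0.6240

o_n = [-1.2083, -0.2731, 0.3438]
J₁: ẑ×o_n = [0.2731, -1.2083, 0.0000], ω = ẑ
J2: z=[-0.7880, 0.6157, 0.0000] o=[0.1478, 0.1891, 0.0000] → [0.2117, 0.2710, 1.1991, -0.7880, 0.6157, 0.0000]
J3: z=[0.1697, 0.2172, 0.9613] o=[-0.2229, -0.0092, 0.1103] → [0.3044, -0.9869, 0.1692, 0.1697, 0.2172, 0.9613]
J4: z=[-0.1526, -0.9579, 0.2434] o=[-0.4761, 0.0397, 0.1439] → [-0.1154, -0.1477, -0.6537, -0.1526, -0.9579, 0.2434]
q̇ = J⁺·V = [-0.5710, -0.0050, -0.9620, 0.6240]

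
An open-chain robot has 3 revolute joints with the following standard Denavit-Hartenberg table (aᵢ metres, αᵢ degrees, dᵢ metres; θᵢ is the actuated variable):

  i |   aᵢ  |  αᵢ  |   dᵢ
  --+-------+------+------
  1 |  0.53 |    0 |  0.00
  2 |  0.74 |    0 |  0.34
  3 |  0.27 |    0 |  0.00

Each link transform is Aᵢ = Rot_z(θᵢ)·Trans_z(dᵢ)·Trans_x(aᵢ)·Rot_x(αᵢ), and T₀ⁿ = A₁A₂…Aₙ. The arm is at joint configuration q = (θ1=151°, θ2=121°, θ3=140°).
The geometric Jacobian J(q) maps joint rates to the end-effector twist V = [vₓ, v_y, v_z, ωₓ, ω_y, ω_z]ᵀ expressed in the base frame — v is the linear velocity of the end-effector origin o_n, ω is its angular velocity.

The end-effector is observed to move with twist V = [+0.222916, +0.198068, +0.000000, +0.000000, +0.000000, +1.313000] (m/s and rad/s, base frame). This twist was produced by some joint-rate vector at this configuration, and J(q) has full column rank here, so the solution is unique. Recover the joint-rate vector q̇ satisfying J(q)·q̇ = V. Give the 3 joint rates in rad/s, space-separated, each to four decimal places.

o_n = [-0.2715, -0.2698, 0.3400]
J₁: ẑ×o_n = [0.2698, -0.2715, 0.0000], ω = ẑ
J2: z=[0.0000, 0.0000, 1.0000] o=[-0.4635, 0.2569, 0.0000] → [0.5268, 0.1921, -0.0000, 0.0000, 0.0000, 1.0000]
J3: z=[0.0000, 0.0000, 1.0000] o=[-0.4377, -0.4826, 0.3400] → [-0.2128, 0.1662, 0.0000, 0.0000, 0.0000, 1.0000]
q̇ = J⁺·V = [0.0830, 0.6250, 0.6050]

0.0830 0.6250 0.6050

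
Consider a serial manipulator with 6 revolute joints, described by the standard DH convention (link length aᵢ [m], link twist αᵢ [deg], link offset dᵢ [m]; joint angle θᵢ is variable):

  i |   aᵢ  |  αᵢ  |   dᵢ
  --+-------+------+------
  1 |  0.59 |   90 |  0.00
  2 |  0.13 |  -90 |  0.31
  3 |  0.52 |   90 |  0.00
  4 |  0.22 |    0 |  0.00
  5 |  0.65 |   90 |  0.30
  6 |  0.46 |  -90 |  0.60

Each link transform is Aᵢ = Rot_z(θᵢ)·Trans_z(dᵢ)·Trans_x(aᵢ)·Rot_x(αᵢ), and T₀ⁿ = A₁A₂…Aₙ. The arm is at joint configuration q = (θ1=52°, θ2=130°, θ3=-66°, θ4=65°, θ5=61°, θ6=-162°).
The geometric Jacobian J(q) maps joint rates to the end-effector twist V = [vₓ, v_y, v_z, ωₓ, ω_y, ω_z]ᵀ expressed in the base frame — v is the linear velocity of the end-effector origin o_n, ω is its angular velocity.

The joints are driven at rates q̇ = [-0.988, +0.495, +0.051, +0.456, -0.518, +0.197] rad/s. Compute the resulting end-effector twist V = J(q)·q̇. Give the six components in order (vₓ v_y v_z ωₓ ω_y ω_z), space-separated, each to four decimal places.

o_n = [0.8664, -0.9434, -0.1729]
J₁: ẑ×o_n = [0.9434, 0.8664, -0.0000], ω = ẑ
J2: z=[0.7880, -0.6157, 0.0000] o=[0.3632, 0.4649, 0.0000] → [0.1065, 0.1363, -0.8000, 0.7880, -0.6157, 0.0000]
J3: z=[-0.4716, -0.6037, -0.6428] o=[0.5561, 0.2082, 0.0996] → [-0.5757, -0.3280, 0.7304, -0.4716, -0.6037, -0.6428]
J4: z=[0.6820, 0.2123, -0.6998] o=[0.8467, -0.1914, 0.2616] → [-0.6185, 0.2826, -0.5171, 0.6820, 0.2123, -0.6998]
J5: z=[0.6820, 0.2123, -0.6998] o=[0.8046, -0.3832, 0.1624] → [-0.4632, 0.1855, -0.3952, 0.6820, 0.2123, -0.6998]
J6: z=[0.1750, -0.9765, -0.1257] o=[0.5477, -0.3433, -0.5046] → [-0.3993, -0.0981, 0.2062, 0.1750, -0.9765, -0.1257]
V = J·q̇ = [-1.0295, -0.7918, -0.3492, 0.3582, -0.5411, -1.0022]

-1.0295 -0.7918 -0.3492 0.3582 -0.5411 -1.0022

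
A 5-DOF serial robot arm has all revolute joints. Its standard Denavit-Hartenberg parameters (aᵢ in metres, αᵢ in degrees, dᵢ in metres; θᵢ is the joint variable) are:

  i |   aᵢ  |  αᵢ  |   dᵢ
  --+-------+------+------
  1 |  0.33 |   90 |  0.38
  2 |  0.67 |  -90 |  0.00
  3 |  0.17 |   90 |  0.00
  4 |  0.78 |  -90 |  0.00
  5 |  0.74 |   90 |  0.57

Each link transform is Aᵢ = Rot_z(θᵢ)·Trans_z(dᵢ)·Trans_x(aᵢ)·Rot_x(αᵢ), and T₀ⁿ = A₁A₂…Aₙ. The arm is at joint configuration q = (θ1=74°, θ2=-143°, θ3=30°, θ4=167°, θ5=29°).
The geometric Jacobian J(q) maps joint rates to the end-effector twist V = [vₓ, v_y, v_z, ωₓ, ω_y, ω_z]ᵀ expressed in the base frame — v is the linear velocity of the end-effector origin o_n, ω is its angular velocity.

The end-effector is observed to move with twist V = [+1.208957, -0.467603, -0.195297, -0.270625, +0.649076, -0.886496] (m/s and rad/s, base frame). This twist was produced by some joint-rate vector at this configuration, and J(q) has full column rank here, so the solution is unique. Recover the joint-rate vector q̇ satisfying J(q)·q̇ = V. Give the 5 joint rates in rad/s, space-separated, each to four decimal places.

0.1240 -0.6380 0.9330 0.2570 -0.2100

o_n = [0.5509, 0.6015, 0.9749]
J₁: ẑ×o_n = [-0.6015, 0.5509, 0.0000], ω = ẑ
J2: z=[0.9613, -0.2756, 0.0000] o=[0.0910, 0.3172, 0.3800] → [-0.1640, -0.5719, 0.4001, 0.9613, -0.2756, 0.0000]
J3: z=[0.1659, 0.5785, -0.7986] o=[-0.0565, -0.1971, -0.0232] → [1.2153, -0.6507, -0.2189, 0.1659, 0.5785, -0.7986]
J4: z=[0.7224, -0.6226, -0.3009] o=[-0.1706, -0.2867, -0.1118] → [-0.4093, -1.0022, 1.0909, 0.7224, -0.6226, -0.3009]
J5: z=[-0.0106, -0.4451, 0.8954] o=[0.3686, 0.2153, 0.1442] → [-0.7156, 0.1720, 0.0770, -0.0106, -0.4451, 0.8954]
q̇ = J⁺·V = [0.1240, -0.6380, 0.9330, 0.2570, -0.2100]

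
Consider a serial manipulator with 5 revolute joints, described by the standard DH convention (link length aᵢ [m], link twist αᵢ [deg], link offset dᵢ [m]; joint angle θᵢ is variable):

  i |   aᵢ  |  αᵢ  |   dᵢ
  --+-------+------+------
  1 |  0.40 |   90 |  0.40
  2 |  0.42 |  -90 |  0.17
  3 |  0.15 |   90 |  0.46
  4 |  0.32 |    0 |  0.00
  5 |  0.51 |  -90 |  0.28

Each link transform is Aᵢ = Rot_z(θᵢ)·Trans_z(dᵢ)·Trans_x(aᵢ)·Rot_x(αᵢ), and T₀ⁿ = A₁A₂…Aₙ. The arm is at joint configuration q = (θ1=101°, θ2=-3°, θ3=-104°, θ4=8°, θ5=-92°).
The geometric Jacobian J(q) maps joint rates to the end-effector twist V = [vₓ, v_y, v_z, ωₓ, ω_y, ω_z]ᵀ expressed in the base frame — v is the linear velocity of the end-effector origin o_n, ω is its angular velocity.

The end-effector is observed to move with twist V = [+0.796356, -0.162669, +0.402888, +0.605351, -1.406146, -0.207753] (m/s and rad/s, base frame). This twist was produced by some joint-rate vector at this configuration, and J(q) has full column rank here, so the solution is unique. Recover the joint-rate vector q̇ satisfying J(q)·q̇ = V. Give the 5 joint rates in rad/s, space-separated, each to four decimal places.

-0.1800 0.6980 -0.1060 0.9280 0.6100

o_n = [0.5153, 0.5304, 0.3962]
J₁: ẑ×o_n = [-0.5304, 0.5153, 0.0000], ω = ẑ
J2: z=[0.9816, 0.1908, 0.0000] o=[-0.0763, 0.3927, 0.4000] → [-0.0007, 0.0038, 0.0223, 0.9816, 0.1908, 0.0000]
J3: z=[-0.0100, 0.0514, 0.9986] o=[0.0105, 0.8368, 0.3780] → [0.3070, 0.5042, -0.0229, -0.0100, 0.0514, 0.9986]
J4: z=[-0.0526, -0.9973, 0.0508] o=[0.1557, 0.8526, 0.8393] → [0.4583, -0.0050, 0.3755, -0.0526, -0.9973, 0.0508]
J5: z=[-0.0526, -0.9973, 0.0508] o=[0.4717, 0.8384, 0.8878] → [0.5059, -0.0236, 0.0597, -0.0526, -0.9973, 0.0508]
q̇ = J⁺·V = [-0.1800, 0.6980, -0.1060, 0.9280, 0.6100]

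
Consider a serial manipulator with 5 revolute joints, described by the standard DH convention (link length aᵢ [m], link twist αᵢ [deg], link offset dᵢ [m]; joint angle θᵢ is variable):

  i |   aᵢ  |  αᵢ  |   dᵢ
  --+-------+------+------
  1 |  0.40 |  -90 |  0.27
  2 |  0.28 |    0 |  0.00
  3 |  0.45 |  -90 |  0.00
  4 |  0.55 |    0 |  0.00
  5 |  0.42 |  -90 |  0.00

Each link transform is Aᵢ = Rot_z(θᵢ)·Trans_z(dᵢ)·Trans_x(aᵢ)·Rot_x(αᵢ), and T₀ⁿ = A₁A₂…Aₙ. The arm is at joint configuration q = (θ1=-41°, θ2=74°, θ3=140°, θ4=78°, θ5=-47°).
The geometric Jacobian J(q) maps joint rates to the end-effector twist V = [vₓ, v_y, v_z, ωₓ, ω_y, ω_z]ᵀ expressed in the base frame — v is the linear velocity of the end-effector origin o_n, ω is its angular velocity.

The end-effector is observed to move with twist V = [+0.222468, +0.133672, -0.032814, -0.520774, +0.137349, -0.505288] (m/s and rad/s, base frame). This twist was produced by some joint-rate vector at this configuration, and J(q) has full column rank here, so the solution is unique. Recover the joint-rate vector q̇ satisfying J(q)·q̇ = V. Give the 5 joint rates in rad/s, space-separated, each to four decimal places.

0.2110 -0.6930 0.4550 0.0280 -0.8920

o_n = [-0.7131, -0.3796, 0.5177]
J₁: ẑ×o_n = [0.3796, -0.7131, 0.0000], ω = ẑ
J2: z=[0.6561, 0.7547, 0.0000] o=[0.3019, -0.2624, 0.2700] → [0.1870, -0.1625, 0.6892, 0.6561, 0.7547, 0.0000]
J3: z=[0.6561, 0.7547, 0.0000] o=[0.3601, -0.3131, 0.0008] → [0.3901, -0.3391, 0.7663, 0.6561, 0.7547, 0.0000]
J4: z=[0.4220, -0.3669, 0.8290] o=[0.0786, -0.0683, 0.2525] → [0.1607, -0.7683, -0.4218, 0.4220, -0.3669, 0.8290]
J5: z=[0.4220, -0.3669, 0.8290] o=[-0.3459, -0.4121, 0.3164] → [-0.1008, -0.3894, -0.1210, 0.4220, -0.3669, 0.8290]
q̇ = J⁺·V = [0.2110, -0.6930, 0.4550, 0.0280, -0.8920]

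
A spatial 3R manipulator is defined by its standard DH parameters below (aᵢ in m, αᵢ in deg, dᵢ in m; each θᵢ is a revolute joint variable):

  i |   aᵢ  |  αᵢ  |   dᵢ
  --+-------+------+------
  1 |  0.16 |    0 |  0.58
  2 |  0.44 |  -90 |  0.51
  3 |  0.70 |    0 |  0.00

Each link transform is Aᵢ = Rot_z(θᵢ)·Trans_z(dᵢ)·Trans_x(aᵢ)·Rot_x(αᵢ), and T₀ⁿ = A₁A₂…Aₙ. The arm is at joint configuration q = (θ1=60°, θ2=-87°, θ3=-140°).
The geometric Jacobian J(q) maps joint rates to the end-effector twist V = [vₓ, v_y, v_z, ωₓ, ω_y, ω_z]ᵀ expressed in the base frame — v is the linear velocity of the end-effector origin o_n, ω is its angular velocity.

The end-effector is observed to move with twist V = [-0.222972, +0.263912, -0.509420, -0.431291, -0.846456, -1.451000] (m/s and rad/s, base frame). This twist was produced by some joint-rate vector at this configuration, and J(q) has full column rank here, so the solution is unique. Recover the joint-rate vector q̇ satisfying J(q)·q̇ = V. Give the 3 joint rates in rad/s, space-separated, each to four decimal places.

-0.6820 -0.7690 -0.9500

o_n = [-0.0057, 0.1823, 1.5400]
J₁: ẑ×o_n = [-0.1823, -0.0057, 0.0000], ω = ẑ
J2: z=[0.0000, 0.0000, 1.0000] o=[0.0800, 0.1386, 0.5800] → [-0.0437, -0.0857, 0.0000, 0.0000, 0.0000, 1.0000]
J3: z=[0.4540, 0.8910, 0.0000] o=[0.4720, -0.0612, 1.0900] → [0.4009, -0.2043, 0.5362, 0.4540, 0.8910, 0.0000]
q̇ = J⁺·V = [-0.6820, -0.7690, -0.9500]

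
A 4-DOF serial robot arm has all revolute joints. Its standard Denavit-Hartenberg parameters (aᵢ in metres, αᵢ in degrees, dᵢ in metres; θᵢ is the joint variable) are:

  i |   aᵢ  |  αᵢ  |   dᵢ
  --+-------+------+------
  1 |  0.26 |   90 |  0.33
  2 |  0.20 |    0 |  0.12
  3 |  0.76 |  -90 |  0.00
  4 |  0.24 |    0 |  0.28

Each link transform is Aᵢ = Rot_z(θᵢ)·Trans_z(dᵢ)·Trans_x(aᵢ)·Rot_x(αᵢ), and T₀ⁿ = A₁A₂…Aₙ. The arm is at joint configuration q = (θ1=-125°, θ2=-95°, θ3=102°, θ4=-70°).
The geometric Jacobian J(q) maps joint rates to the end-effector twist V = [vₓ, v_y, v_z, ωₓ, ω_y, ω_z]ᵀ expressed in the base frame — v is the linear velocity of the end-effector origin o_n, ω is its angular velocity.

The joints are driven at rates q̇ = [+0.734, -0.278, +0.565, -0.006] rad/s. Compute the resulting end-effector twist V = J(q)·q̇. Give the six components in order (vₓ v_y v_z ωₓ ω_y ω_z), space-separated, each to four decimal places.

0.5772 -0.5112 0.2348 -0.2355 0.1640 0.7280

o_n = [-0.8820, -0.6572, 0.5113]
J₁: ẑ×o_n = [0.6572, -0.8820, 0.0000], ω = ẑ
J2: z=[-0.8192, 0.5736, 0.0000] o=[-0.1491, -0.2130, 0.3300] → [0.1040, 0.1485, 0.7843, -0.8192, 0.5736, 0.0000]
J3: z=[-0.8192, 0.5736, 0.0000] o=[-0.2374, -0.1299, 0.1308] → [0.2183, 0.3117, 0.8017, -0.8192, 0.5736, 0.0000]
J4: z=[0.0699, 0.0998, 0.9925] o=[-0.6701, -0.7478, 0.2234] → [-0.0612, -0.2304, 0.0275, 0.0699, 0.0998, 0.9925]
V = J·q̇ = [0.5772, -0.5112, 0.2348, -0.2355, 0.1640, 0.7280]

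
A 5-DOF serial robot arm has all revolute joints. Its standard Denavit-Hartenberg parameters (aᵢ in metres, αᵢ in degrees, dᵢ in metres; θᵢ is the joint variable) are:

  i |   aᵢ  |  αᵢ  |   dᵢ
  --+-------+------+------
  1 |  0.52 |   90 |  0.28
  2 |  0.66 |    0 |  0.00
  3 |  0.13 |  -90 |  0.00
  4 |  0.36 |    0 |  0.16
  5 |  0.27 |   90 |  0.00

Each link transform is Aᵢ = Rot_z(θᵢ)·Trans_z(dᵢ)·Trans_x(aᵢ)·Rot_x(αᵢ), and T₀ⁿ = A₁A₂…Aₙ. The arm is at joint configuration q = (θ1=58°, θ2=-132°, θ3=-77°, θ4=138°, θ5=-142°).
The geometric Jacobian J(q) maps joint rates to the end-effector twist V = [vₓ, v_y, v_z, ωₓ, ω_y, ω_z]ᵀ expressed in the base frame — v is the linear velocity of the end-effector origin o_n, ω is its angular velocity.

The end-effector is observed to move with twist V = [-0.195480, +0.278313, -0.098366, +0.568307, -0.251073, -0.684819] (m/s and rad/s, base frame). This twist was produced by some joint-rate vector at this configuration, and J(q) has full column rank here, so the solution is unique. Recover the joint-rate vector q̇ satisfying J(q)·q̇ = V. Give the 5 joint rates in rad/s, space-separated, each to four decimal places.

o_n = [-0.2490, 0.0206, -0.2865]
J₁: ẑ×o_n = [-0.0206, -0.2490, 0.0000], ω = ẑ
J2: z=[0.8480, -0.5299, 0.0000] o=[0.2756, 0.4410, 0.2800] → [0.3002, 0.4804, -0.6345, 0.8480, -0.5299, 0.0000]
J3: z=[0.8480, -0.5299, 0.0000] o=[0.0415, 0.0665, -0.2105] → [0.0403, 0.0645, -0.1929, 0.8480, -0.5299, 0.0000]
J4: z=[-0.2569, -0.4111, -0.8746] o=[-0.0187, -0.0300, -0.1475] → [0.1014, 0.1657, -0.1077, -0.2569, -0.4111, -0.8746]
J5: z=[-0.2569, -0.4111, -0.8746] o=[-0.1401, 0.2303, -0.4171] → [-0.2371, 0.1288, 0.0091, -0.2569, -0.4111, -0.8746]
q̇ = J⁺·V = [-0.8440, 0.2130, 0.4020, -0.9930, 0.8110]

-0.8440 0.2130 0.4020 -0.9930 0.8110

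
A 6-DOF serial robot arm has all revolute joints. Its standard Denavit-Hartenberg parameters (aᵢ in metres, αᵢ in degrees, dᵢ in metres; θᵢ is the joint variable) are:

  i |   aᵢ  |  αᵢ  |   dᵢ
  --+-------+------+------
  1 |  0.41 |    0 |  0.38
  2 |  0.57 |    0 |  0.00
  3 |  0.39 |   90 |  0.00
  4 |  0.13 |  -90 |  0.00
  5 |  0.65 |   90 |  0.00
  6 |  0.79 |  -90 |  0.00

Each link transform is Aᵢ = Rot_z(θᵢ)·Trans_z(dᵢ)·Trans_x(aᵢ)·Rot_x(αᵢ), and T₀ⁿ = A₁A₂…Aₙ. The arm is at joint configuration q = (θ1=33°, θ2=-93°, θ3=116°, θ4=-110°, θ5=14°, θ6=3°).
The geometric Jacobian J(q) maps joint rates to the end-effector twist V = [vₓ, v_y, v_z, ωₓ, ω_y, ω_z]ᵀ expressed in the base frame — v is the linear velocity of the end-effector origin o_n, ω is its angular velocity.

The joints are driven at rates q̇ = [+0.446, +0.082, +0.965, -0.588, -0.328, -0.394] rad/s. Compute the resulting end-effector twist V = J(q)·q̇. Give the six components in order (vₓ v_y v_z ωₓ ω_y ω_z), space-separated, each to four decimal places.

o_n = [0.2882, -0.1529, -1.0683]
J₁: ẑ×o_n = [0.1529, 0.2882, -0.0000], ω = ẑ
J2: z=[0.0000, 0.0000, 1.0000] o=[0.3439, 0.2233, 0.3800] → [0.3762, -0.0557, 0.0000, 0.0000, 0.0000, 1.0000]
J3: z=[0.0000, 0.0000, 1.0000] o=[0.6289, -0.2703, 0.3800] → [-0.1174, -0.3407, 0.0000, 0.0000, 0.0000, 1.0000]
J4: z=[0.8290, -0.5592, 0.0000] o=[0.8469, 0.0530, 0.3800] → [0.8099, 1.2007, -0.4831, 0.8290, -0.5592, 0.0000]
J5: z=[0.5255, 0.7790, -0.3420] o=[0.8221, 0.0161, 0.2578] → [-1.0909, 0.8794, 0.3271, 0.5255, 0.7790, -0.3420]
J6: z=[0.7581, -0.6112, -0.2273] o=[0.5711, -0.0748, -0.3348] → [0.4305, 0.6204, -0.2321, 0.7581, -0.6112, -0.2273]
V = J·q̇ = [-0.3023, -1.4437, 0.2682, -0.9585, 0.3141, 1.6948]

-0.3023 -1.4437 0.2682 -0.9585 0.3141 1.6948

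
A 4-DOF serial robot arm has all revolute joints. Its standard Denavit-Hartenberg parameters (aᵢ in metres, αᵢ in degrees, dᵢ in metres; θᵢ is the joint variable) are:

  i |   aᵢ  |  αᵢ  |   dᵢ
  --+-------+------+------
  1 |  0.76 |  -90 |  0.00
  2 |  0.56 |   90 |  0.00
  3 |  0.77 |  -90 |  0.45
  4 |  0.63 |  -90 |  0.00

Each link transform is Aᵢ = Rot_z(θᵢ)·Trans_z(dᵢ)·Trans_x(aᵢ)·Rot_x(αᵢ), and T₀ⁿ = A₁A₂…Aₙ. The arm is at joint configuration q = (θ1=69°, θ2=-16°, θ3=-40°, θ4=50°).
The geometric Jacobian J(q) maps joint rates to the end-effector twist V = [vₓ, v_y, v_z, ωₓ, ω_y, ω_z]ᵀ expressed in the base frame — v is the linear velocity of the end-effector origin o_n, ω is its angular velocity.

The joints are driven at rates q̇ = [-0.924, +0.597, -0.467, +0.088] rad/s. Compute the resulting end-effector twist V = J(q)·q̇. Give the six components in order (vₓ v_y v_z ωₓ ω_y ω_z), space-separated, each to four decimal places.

o_n = [1.4836, 1.7575, 0.3711]
J₁: ẑ×o_n = [-1.7575, 1.4836, 0.0000], ω = ẑ
J2: z=[-0.9336, 0.3584, 0.0000] o=[0.2724, 0.7095, 0.0000] → [0.1330, 0.3465, -1.4125, -0.9336, 0.3584, 0.0000]
J3: z=[-0.0988, -0.2573, 0.9613] o=[0.4653, 1.2121, 0.1544] → [-0.5801, 1.0003, 0.2082, -0.0988, -0.2573, 0.9613]
J4: z=[-0.4937, 0.8514, 0.1772] o=[1.0861, 1.4482, 0.7495] → [-0.3770, -0.1164, -0.4912, -0.4937, 0.8514, 0.1772]
V = J·q̇ = [1.9411, -1.6414, -0.9837, -0.5547, 0.4090, -1.3573]

1.9411 -1.6414 -0.9837 -0.5547 0.4090 -1.3573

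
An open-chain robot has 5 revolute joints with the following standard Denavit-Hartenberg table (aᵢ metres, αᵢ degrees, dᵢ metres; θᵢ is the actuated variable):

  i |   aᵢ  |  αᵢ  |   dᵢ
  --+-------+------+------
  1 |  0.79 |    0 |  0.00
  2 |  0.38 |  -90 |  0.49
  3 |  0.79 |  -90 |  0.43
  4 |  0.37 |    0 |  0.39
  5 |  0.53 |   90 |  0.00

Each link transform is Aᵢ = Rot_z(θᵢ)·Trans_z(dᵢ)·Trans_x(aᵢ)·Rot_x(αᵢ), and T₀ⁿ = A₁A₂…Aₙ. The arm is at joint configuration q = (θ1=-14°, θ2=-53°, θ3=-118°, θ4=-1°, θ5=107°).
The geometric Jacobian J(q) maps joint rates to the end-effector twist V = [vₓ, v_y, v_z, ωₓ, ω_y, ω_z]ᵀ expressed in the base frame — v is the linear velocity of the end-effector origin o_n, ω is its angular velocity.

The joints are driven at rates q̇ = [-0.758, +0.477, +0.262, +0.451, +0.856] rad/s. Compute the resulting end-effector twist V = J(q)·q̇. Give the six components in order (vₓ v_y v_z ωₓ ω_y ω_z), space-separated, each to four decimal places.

0.0370 -1.1266 -0.5509 0.6921 -0.9599 0.3326

o_n = [0.7964, -0.4483, 1.5683]
J₁: ẑ×o_n = [0.4483, 0.7964, -0.0000], ω = ẑ
J2: z=[0.0000, 0.0000, 1.0000] o=[0.7665, -0.1911, 0.0000] → [0.2572, 0.0298, -0.0000, 0.0000, 0.0000, 1.0000]
J3: z=[0.9205, 0.3907, 0.0000] o=[0.9150, -0.5409, 0.4900] → [0.4213, -0.9926, 0.1316, 0.9205, 0.3907, 0.0000]
J4: z=[0.3450, -0.8128, 0.4695] o=[1.1659, -0.0315, 1.1875] → [-0.1138, -0.3048, -0.4441, 0.3450, -0.8128, 0.4695]
J5: z=[0.3450, -0.8128, 0.4695] o=[1.2385, -0.1861, 1.6973] → [0.2279, -0.1631, -0.4498, 0.3450, -0.8128, 0.4695]
V = J·q̇ = [0.0370, -1.1266, -0.5509, 0.6921, -0.9599, 0.3326]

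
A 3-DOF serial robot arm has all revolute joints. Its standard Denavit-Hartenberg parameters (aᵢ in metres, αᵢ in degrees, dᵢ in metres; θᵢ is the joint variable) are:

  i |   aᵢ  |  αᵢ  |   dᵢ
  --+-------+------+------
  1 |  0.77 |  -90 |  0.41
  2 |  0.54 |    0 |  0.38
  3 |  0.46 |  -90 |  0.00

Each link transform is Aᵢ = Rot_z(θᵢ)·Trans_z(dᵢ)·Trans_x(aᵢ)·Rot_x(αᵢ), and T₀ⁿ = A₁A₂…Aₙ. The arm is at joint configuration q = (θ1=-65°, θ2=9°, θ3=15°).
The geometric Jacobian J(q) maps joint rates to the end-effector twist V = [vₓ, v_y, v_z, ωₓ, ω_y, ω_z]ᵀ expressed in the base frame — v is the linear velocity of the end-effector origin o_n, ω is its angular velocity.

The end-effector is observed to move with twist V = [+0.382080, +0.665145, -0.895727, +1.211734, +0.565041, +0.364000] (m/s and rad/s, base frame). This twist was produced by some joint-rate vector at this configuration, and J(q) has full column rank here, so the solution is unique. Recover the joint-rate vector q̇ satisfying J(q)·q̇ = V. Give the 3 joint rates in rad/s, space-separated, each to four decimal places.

0.3640 0.6260 0.7110

o_n = [1.0728, -1.4015, 0.1384]
J₁: ẑ×o_n = [1.4015, 1.0728, -0.0000], ω = ẑ
J2: z=[0.9063, 0.4226, 0.0000] o=[0.3254, -0.6979, 0.4100] → [-0.1148, 0.2461, -0.9536, 0.9063, 0.4226, 0.0000]
J3: z=[0.9063, 0.4226, 0.0000] o=[0.8952, -1.0206, 0.3255] → [-0.0791, 0.1696, -0.4202, 0.9063, 0.4226, 0.0000]
q̇ = J⁺·V = [0.3640, 0.6260, 0.7110]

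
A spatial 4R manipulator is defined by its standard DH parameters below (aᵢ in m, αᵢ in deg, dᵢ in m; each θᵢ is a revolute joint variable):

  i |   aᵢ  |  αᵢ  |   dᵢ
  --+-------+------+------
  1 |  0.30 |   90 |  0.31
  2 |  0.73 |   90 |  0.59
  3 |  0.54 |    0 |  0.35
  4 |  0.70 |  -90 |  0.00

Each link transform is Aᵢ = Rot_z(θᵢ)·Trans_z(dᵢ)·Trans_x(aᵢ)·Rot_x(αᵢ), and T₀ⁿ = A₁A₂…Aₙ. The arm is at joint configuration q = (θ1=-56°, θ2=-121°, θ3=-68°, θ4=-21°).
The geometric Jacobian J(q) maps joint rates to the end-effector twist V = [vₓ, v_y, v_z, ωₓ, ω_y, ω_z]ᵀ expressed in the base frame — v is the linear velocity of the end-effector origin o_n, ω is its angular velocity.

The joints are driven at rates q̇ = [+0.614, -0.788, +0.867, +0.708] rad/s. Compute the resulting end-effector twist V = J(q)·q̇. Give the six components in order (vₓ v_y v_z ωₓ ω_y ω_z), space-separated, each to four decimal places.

o_n = [0.2342, 0.7447, -0.3193]
J₁: ẑ×o_n = [-0.7447, 0.2342, 0.0000], ω = ẑ
J2: z=[-0.8290, -0.5592, 0.0000] o=[0.1678, -0.2487, 0.3100] → [0.3519, -0.5217, -0.7865, -0.8290, -0.5592, 0.0000]
J3: z=[-0.4793, 0.7106, 0.5150] o=[-0.5316, -0.2669, -0.3157] → [-0.5236, 0.3927, -1.0291, -0.4793, 0.7106, 0.5150]
J4: z=[-0.4793, 0.7106, 0.5150] o=[-0.3426, 0.3481, -0.3089] → [-0.2117, 0.2920, -0.5999, -0.4793, 0.7106, 0.5150]
V = J·q̇ = [-1.3384, 1.1021, -0.6972, -0.1017, 1.5599, 1.4252]

-1.3384 1.1021 -0.6972 -0.1017 1.5599 1.4252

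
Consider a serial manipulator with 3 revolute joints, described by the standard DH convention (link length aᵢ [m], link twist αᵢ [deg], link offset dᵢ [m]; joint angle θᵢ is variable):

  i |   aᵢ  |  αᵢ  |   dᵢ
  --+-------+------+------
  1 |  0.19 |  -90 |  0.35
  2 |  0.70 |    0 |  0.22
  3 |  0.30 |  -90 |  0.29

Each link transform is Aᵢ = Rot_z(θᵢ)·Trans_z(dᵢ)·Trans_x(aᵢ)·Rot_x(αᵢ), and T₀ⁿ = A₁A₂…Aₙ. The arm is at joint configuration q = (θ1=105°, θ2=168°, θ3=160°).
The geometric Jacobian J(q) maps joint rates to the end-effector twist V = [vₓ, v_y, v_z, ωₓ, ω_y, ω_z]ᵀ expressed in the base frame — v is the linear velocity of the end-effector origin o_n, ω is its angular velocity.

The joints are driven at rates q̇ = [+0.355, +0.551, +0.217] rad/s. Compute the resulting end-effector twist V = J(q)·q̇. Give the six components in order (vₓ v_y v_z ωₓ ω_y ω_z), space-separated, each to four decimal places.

o_n = [-0.4304, -0.3641, 0.3634]
J₁: ẑ×o_n = [0.3641, -0.4304, 0.0000], ω = ẑ
J2: z=[-0.9659, -0.2588, 0.0000] o=[-0.0492, 0.1835, 0.3500] → [-0.0035, 0.0130, 0.4303, -0.9659, -0.2588, 0.0000]
J3: z=[-0.9659, -0.2588, 0.0000] o=[-0.0845, -0.5348, 0.2045] → [-0.0411, 0.1536, -0.2544, -0.9659, -0.2588, 0.0000]
V = J·q̇ = [0.1184, -0.1123, 0.1819, -0.7418, -0.1988, 0.3550]

0.1184 -0.1123 0.1819 -0.7418 -0.1988 0.3550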